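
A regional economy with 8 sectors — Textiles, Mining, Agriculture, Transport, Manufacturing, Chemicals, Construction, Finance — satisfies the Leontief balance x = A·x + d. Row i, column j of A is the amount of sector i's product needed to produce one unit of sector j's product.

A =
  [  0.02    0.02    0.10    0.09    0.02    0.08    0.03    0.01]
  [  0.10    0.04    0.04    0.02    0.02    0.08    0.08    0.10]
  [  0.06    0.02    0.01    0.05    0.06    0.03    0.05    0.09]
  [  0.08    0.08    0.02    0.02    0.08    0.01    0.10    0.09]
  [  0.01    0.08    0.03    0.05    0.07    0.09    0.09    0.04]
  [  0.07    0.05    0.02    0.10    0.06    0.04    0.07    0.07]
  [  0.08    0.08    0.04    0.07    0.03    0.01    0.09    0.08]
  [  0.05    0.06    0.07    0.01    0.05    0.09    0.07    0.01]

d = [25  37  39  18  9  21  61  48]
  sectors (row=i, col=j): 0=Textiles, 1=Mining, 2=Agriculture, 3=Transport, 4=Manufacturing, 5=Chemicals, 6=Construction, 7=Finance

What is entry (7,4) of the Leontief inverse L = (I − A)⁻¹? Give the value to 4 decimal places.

Form M = I − A:
  [  0.98   -0.02   -0.10   -0.09   -0.02   -0.08   -0.03   -0.01]
  [ -0.10    0.96   -0.04   -0.02   -0.02   -0.08   -0.08   -0.10]
  [ -0.06   -0.02    0.99   -0.05   -0.06   -0.03   -0.05   -0.09]
  [ -0.08   -0.08   -0.02    0.98   -0.08   -0.01   -0.10   -0.09]
  [ -0.01   -0.08   -0.03   -0.05    0.93   -0.09   -0.09   -0.04]
  [ -0.07   -0.05   -0.02   -0.10   -0.06    0.96   -0.07   -0.07]
  [ -0.08   -0.08   -0.04   -0.07   -0.03   -0.01    0.91   -0.08]
  [ -0.05   -0.06   -0.07   -0.01   -0.05   -0.09   -0.07    0.99]
Leontief inverse L = M⁻¹:
  [  1.0614    0.0554    0.1229    0.1250    0.0553    0.1094    0.0785    0.0552]
  [  0.1495    1.0843    0.0806    0.0673    0.0581    0.1267    0.1389    0.1470]
  [  0.0966    0.0579    1.0409    0.0831    0.0919    0.0677    0.0985    0.1255]
  [  0.1294    0.1277    0.0608    1.0631    0.1175    0.0601    0.1626    0.1385]
  [  0.0629    0.1287    0.0627    0.0939    1.1102    0.1335    0.1545    0.0947]
  [  0.1211    0.0995    0.0582    0.1429    0.1017    1.0857    0.1345    0.1213]
  [  0.1324    0.1265    0.0798    0.1116    0.0682    0.0559    1.1522    0.1313]
  [  0.0944    0.0984    0.0994    0.0526    0.0841    0.1280    0.1225    1.0572]
Total output x = L · d:
  x_0 = 1.0614·25 + 0.0554·37 + 0.1229·39 + 0.1250·18 + 0.0553·9 + 0.1094·21 + 0.0785·61 + 0.0552·48 = 45.8576
  x_1 = 0.1495·25 + 1.0843·37 + 0.0806·39 + 0.0673·18 + 0.0581·9 + 0.1267·21 + 0.1389·61 + 0.1470·48 = 66.9222
  x_2 = 0.0966·25 + 0.0579·37 + 1.0409·39 + 0.0831·18 + 0.0919·9 + 0.0677·21 + 0.0985·61 + 0.1255·48 = 60.9274
  x_3 = 0.1294·25 + 0.1277·37 + 0.0608·39 + 1.0631·18 + 0.1175·9 + 0.0601·21 + 0.1626·61 + 0.1385·48 = 48.3518
  x_4 = 0.0629·25 + 0.1287·37 + 0.0627·39 + 0.0939·18 + 1.1102·9 + 0.1335·21 + 0.1545·61 + 0.0947·48 = 37.2337
  x_5 = 0.1211·25 + 0.0995·37 + 0.0582·39 + 0.1429·18 + 0.1017·9 + 1.0857·21 + 0.1345·61 + 0.1213·48 = 49.2935
  x_6 = 0.1324·25 + 0.1265·37 + 0.0798·39 + 0.1116·18 + 0.0682·9 + 0.0559·21 + 1.1522·61 + 0.1313·48 = 91.4865
  x_7 = 0.0944·25 + 0.0984·37 + 0.0994·39 + 0.0526·18 + 0.0841·9 + 0.1280·21 + 0.1225·61 + 1.0572·48 = 72.4836

L[7,4] = 0.0841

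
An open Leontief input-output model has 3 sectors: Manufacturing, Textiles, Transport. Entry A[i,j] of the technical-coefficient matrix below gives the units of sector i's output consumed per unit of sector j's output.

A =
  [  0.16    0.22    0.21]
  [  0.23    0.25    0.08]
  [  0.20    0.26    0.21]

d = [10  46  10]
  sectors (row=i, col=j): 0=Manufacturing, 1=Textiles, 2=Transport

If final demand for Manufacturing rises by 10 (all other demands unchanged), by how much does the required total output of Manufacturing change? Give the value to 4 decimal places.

Form M = I − A:
  [  0.84   -0.22   -0.21]
  [ -0.23    0.75   -0.08]
  [ -0.20   -0.26    0.79]
Leontief inverse L = M⁻¹:
  [  1.4559    0.5817    0.4459]
  [  0.5035    1.5830    0.2941]
  [  0.5343    0.6682    1.4755]
Total output x = L · d:
  x_0 = 1.4559·10 + 0.5817·46 + 0.4459·10 = 45.7741
  x_1 = 0.5035·10 + 1.5830·46 + 0.2941·10 = 80.7933
  x_2 = 0.5343·10 + 0.6682·46 + 1.4755·10 = 50.8368
Δx_0 = L[0,0] · Δd_0 = 1.4559 · 10 = 14.5591

14.5591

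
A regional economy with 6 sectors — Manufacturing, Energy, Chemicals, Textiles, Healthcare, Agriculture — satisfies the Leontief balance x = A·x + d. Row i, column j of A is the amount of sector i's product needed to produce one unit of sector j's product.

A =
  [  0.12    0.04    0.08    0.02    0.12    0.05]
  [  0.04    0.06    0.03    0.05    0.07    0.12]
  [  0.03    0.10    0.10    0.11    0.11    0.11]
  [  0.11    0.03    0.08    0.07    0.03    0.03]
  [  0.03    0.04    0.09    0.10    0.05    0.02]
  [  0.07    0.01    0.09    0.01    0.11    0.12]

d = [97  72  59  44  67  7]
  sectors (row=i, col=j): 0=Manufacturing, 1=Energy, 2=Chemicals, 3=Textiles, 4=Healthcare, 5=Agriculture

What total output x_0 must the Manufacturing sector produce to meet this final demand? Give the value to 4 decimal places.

Form M = I − A:
  [  0.88   -0.04   -0.08   -0.02   -0.12   -0.05]
  [ -0.04    0.94   -0.03   -0.05   -0.07   -0.12]
  [ -0.03   -0.10    0.90   -0.11   -0.11   -0.11]
  [ -0.11   -0.03   -0.08    0.93   -0.03   -0.03]
  [ -0.03   -0.04   -0.09   -0.10    0.95   -0.02]
  [ -0.07   -0.01   -0.09   -0.01   -0.11    0.88]
Leontief inverse L = M⁻¹:
  [  1.1672    0.0756    0.1405    0.0666    0.1830    0.1006]
  [  0.0801    1.0854    0.0798    0.0844    0.1215    0.1682]
  [  0.0887    0.1440    1.1755    0.1705    0.1843    0.1816]
  [  0.1541    0.0599    0.1296    1.1068    0.0823    0.0727]
  [  0.0672    0.0689    0.1360    0.1394    1.0933    0.0598]
  [  0.1130    0.0424    0.1508    0.0537    0.1724    1.1732]
Total output x = L · d:
  x_0 = 1.1672·97 + 0.0756·72 + 0.1405·59 + 0.0666·44 + 0.1830·67 + 0.1006·7 = 142.8449
  x_1 = 0.0801·97 + 1.0854·72 + 0.0798·59 + 0.0844·44 + 0.1215·67 + 0.1682·7 = 103.6530
  x_2 = 0.0887·97 + 0.1440·72 + 1.1755·59 + 0.1705·44 + 0.1843·67 + 0.1816·7 = 109.4518
  x_3 = 0.1541·97 + 0.0599·72 + 0.1296·59 + 1.1068·44 + 0.0823·67 + 0.0727·7 = 81.6225
  x_4 = 0.0672·97 + 0.0689·72 + 0.1360·59 + 0.1394·44 + 1.0933·67 + 0.0598·7 = 99.3105
  x_5 = 0.1130·97 + 0.0424·72 + 0.1508·59 + 0.0537·44 + 0.1724·67 + 1.1732·7 = 45.0304

142.8449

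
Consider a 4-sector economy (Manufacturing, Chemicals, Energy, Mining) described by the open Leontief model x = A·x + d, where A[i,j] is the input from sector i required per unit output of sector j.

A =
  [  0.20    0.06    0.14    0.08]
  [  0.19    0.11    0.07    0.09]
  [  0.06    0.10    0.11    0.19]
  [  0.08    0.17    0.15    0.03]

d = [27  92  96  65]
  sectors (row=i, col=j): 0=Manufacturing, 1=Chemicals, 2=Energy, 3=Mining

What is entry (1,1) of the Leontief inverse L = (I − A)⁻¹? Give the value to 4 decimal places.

Form M = I − A:
  [  0.80   -0.06   -0.14   -0.08]
  [ -0.19    0.89   -0.07   -0.09]
  [ -0.06   -0.10    0.89   -0.19]
  [ -0.08   -0.17   -0.15    0.97]
Leontief inverse L = M⁻¹:
  [  1.3214    0.1498    0.2486    0.1716]
  [  0.3142    1.1967    0.1723    0.1707]
  [  0.1649    0.1985    1.2105    0.2691]
  [  0.1895    0.2528    0.2379    1.1166]
Total output x = L · d:
  x_0 = 1.3214·27 + 0.1498·92 + 0.2486·96 + 0.1716·65 = 84.4690
  x_1 = 0.3142·27 + 1.1967·92 + 0.1723·96 + 0.1707·65 = 146.2242
  x_2 = 0.1649·27 + 0.1985·92 + 1.2105·96 + 0.2691·65 = 156.4169
  x_3 = 0.1895·27 + 0.2528·92 + 0.2379·96 + 1.1166·65 = 123.7919

L[1,1] = 1.1967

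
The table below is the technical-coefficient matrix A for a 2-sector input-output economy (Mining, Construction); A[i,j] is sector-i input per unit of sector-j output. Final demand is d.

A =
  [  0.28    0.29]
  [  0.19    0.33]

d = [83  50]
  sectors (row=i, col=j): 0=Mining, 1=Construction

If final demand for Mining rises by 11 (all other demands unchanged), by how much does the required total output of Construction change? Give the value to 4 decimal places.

Form M = I − A:
  [  0.72   -0.29]
  [ -0.19    0.67]
Leontief inverse L = M⁻¹:
  [  1.5680    0.6787]
  [  0.4447    1.6850]
Total output x = L · d:
  x_0 = 1.5680·83 + 0.6787·50 = 164.0768
  x_1 = 0.4447·83 + 1.6850·50 = 121.1561
Δx_1 = L[1,0] · Δd_0 = 0.4447 · 11 = 4.8912

4.8912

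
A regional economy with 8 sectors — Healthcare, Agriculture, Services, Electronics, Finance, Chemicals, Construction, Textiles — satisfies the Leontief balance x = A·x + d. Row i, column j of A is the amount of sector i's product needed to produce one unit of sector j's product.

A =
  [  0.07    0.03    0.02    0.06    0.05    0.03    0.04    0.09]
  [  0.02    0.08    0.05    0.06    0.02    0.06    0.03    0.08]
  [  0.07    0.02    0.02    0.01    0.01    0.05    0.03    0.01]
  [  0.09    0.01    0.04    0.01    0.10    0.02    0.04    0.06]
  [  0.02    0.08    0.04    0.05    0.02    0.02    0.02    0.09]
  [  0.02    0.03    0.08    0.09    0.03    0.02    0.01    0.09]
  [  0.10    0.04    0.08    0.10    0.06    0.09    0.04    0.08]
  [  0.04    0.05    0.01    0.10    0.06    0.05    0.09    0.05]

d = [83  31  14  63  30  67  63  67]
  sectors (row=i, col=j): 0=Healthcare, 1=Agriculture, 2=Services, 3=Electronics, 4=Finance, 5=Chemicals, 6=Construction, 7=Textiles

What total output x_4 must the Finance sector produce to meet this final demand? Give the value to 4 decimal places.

59.1389

Form M = I − A:
  [  0.93   -0.03   -0.02   -0.06   -0.05   -0.03   -0.04   -0.09]
  [ -0.02    0.92   -0.05   -0.06   -0.02   -0.06   -0.03   -0.08]
  [ -0.07   -0.02    0.98   -0.01   -0.01   -0.05   -0.03   -0.01]
  [ -0.09   -0.01   -0.04    0.99   -0.10   -0.02   -0.04   -0.06]
  [ -0.02   -0.08   -0.04   -0.05    0.98   -0.02   -0.02   -0.09]
  [ -0.02   -0.03   -0.08   -0.09   -0.03    0.98   -0.01   -0.09]
  [ -0.10   -0.04   -0.08   -0.10   -0.06   -0.09    0.96   -0.08]
  [ -0.04   -0.05   -0.01   -0.10   -0.06   -0.05   -0.09    0.95]
Leontief inverse L = M⁻¹:
  [  1.1058    0.0575    0.0446    0.1009    0.0826    0.0566    0.0685    0.1354]
  [  0.0537    1.1079    0.0768    0.0999    0.0501    0.0880    0.0569    0.1234]
  [  0.0901    0.0341    1.0356    0.0333    0.0261    0.0647    0.0432    0.0367]
  [  0.1219    0.0376    0.0623    1.0477    0.1262    0.0444    0.0646    0.1031]
  [  0.0487    0.1051    0.0611    0.0841    1.0461    0.0447    0.0449    0.1265]
  [  0.0535    0.0528    0.1006    0.1217    0.0591    1.0438    0.0360    0.1258]
  [  0.1527    0.0772    0.1175    0.1555    0.1052    0.1271    1.0777    0.1448]
  [  0.0835    0.0818    0.0437    0.1466    0.0988    0.0822    0.1200    1.1044]
Total output x = L · d:
  x_0 = 1.1058·83 + 0.0575·31 + 0.0446·14 + 0.1009·63 + 0.0826·30 + 0.0566·67 + 0.0685·63 + 0.1354·67 = 120.1932
  x_1 = 0.0537·83 + 1.1079·31 + 0.0768·14 + 0.0999·63 + 0.0501·30 + 0.0880·67 + 0.0569·63 + 0.1234·67 = 65.4186
  x_2 = 0.0901·83 + 0.0341·31 + 1.0356·14 + 0.0333·63 + 0.0261·30 + 0.0647·67 + 0.0432·63 + 0.0367·67 = 35.4249
  x_3 = 0.1219·83 + 0.0376·31 + 0.0623·14 + 1.0477·63 + 0.1262·30 + 0.0444·67 + 0.0646·63 + 0.1031·67 = 95.9033
  x_4 = 0.0487·83 + 0.1051·31 + 0.0611·14 + 0.0841·63 + 1.0461·30 + 0.0447·67 + 0.0449·63 + 0.1265·67 = 59.1389
  x_5 = 0.0535·83 + 0.0528·31 + 0.1006·14 + 0.1217·63 + 0.0591·30 + 1.0438·67 + 0.0360·63 + 0.1258·67 = 97.5548
  x_6 = 0.1527·83 + 0.0772·31 + 0.1175·14 + 0.1555·63 + 0.1052·30 + 0.1271·67 + 1.0777·63 + 0.1448·67 = 115.7661
  x_7 = 0.0835·83 + 0.0818·31 + 0.0437·14 + 0.1466·63 + 0.0988·30 + 0.0822·67 + 0.1200·63 + 1.1044·67 = 109.3350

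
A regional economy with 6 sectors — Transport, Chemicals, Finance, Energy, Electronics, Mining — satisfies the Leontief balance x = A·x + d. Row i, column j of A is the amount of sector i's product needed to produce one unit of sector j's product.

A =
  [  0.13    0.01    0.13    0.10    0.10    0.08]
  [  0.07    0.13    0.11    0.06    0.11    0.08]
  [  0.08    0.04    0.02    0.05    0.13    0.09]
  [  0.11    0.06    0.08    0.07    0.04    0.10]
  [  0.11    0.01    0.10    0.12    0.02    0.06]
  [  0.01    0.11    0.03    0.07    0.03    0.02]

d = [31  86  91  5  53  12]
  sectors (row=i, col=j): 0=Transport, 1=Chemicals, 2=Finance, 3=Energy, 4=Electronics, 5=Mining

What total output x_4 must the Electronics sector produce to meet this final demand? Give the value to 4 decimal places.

83.3189

Form M = I − A:
  [  0.87   -0.01   -0.13   -0.10   -0.10   -0.08]
  [ -0.07    0.87   -0.11   -0.06   -0.11   -0.08]
  [ -0.08   -0.04    0.98   -0.05   -0.13   -0.09]
  [ -0.11   -0.06   -0.08    0.93   -0.04   -0.10]
  [ -0.11   -0.01   -0.10   -0.12    0.98   -0.06]
  [ -0.01   -0.11   -0.03   -0.07   -0.03    0.98]
Leontief inverse L = M⁻¹:
  [  1.2187    0.0569    0.2046    0.1790    0.1698    0.1516]
  [  0.1560    1.1910    0.1893    0.1392    0.1851    0.1529]
  [  0.1435    0.0786    1.0796    0.1117    0.1755    0.1394]
  [  0.1799    0.1081    0.1437    1.1342    0.1007    0.1586]
  [  0.1783    0.0487    0.1570    0.1784    1.0758    0.1170]
  [  0.0526    0.1459    0.0715    0.1073    0.0680    1.0583]
Total output x = L · d:
  x_0 = 1.2187·31 + 0.0569·86 + 0.2046·91 + 0.1790·5 + 0.1698·53 + 0.1516·12 = 73.0072
  x_1 = 0.1560·31 + 1.1910·86 + 0.1893·91 + 0.1392·5 + 0.1851·53 + 0.1529·12 = 136.8246
  x_2 = 0.1435·31 + 0.0786·86 + 1.0796·91 + 0.1117·5 + 0.1755·53 + 0.1394·12 = 120.9848
  x_3 = 0.1799·31 + 0.1081·86 + 0.1437·91 + 1.1342·5 + 0.1007·53 + 0.1586·12 = 40.8644
  x_4 = 0.1783·31 + 0.0487·86 + 0.1570·91 + 0.1784·5 + 1.0758·53 + 0.1170·12 = 83.3189
  x_5 = 0.0526·31 + 0.1459·86 + 0.0715·91 + 0.1073·5 + 0.0680·53 + 1.0583·12 = 37.5208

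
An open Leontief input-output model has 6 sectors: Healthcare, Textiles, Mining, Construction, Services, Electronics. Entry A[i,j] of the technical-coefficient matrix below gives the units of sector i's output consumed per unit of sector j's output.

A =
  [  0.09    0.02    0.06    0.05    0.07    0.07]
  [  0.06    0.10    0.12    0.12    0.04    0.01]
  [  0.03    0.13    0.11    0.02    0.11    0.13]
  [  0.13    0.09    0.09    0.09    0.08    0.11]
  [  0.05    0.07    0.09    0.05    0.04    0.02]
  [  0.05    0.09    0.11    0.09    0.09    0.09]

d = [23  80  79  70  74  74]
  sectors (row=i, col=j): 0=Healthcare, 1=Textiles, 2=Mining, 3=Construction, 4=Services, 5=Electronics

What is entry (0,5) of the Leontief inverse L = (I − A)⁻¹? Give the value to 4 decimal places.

L[0,5] = 0.1194

Form M = I − A:
  [  0.91   -0.02   -0.06   -0.05   -0.07   -0.07]
  [ -0.06    0.90   -0.12   -0.12   -0.04   -0.01]
  [ -0.03   -0.13    0.89   -0.02   -0.11   -0.13]
  [ -0.13   -0.09   -0.09    0.91   -0.08   -0.11]
  [ -0.05   -0.07   -0.09   -0.05    0.96   -0.02]
  [ -0.05   -0.09   -0.11   -0.09   -0.09    0.91]
Leontief inverse L = M⁻¹:
  [  1.1342    0.0734    0.1225    0.0930    0.1187    0.1194]
  [  0.1198    1.1768    0.2046    0.1794    0.1032    0.0753]
  [  0.0879    0.2195    1.2108    0.0898    0.1802    0.1970]
  [  0.2041    0.1808    0.1957    1.1658    0.1598    0.1901]
  [  0.0891    0.1233    0.1493    0.0904    1.0840    0.0643]
  [  0.1138    0.1770    0.2075    0.1579    0.1615    1.1619]
Total output x = L · d:
  x_0 = 1.1342·23 + 0.0734·80 + 0.1225·79 + 0.0930·70 + 0.1187·74 + 0.1194·74 = 65.7696
  x_1 = 0.1198·23 + 1.1768·80 + 0.2046·79 + 0.1794·70 + 0.1032·74 + 0.0753·74 = 138.8387
  x_2 = 0.0879·23 + 0.2195·80 + 1.2108·79 + 0.0898·70 + 0.1802·74 + 0.1970·74 = 149.4333
  x_3 = 0.2041·23 + 0.1808·80 + 0.1957·79 + 1.1658·70 + 0.1598·74 + 0.1901·74 = 142.1234
  x_4 = 0.0891·23 + 0.1233·80 + 0.1493·79 + 0.0904·70 + 1.0840·74 + 0.0643·74 = 115.0057
  x_5 = 0.1138·23 + 0.1770·80 + 0.2075·79 + 0.1579·70 + 0.1615·74 + 1.1619·74 = 142.1574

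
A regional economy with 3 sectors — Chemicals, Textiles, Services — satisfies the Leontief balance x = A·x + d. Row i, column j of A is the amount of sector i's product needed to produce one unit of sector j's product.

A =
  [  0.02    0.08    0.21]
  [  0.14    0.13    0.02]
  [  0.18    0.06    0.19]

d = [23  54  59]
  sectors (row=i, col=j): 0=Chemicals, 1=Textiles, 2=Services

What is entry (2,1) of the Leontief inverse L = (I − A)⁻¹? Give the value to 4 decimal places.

Form M = I − A:
  [  0.98   -0.08   -0.21]
  [ -0.14    0.87   -0.02]
  [ -0.18   -0.06    0.81]
Leontief inverse L = M⁻¹:
  [  1.0900    0.1199    0.2856]
  [  0.1813    1.1713    0.0759]
  [  0.2556    0.1134    1.3036]
Total output x = L · d:
  x_0 = 1.0900·23 + 0.1199·54 + 0.2856·59 = 48.3930
  x_1 = 0.1813·23 + 1.1713·54 + 0.0759·59 = 71.9005
  x_2 = 0.2556·23 + 0.1134·54 + 1.3036·59 = 88.9195

L[2,1] = 0.1134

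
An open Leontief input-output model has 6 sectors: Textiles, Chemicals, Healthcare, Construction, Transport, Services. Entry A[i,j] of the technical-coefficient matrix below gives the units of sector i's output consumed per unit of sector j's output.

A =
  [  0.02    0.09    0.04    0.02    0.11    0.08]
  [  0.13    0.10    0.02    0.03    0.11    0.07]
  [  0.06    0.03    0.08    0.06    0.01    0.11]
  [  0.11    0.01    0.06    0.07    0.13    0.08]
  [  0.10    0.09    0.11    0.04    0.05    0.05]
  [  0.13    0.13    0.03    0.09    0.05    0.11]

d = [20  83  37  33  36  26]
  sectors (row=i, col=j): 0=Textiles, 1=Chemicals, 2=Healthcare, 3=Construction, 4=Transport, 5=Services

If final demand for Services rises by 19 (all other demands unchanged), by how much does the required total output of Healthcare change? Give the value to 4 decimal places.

Form M = I − A:
  [  0.98   -0.09   -0.04   -0.02   -0.11   -0.08]
  [ -0.13    0.90   -0.02   -0.03   -0.11   -0.07]
  [ -0.06   -0.03    0.92   -0.06   -0.01   -0.11]
  [ -0.11   -0.01   -0.06    0.93   -0.13   -0.08]
  [ -0.10   -0.09   -0.11   -0.04    0.95   -0.05]
  [ -0.13   -0.13   -0.03   -0.09   -0.05    0.89]
Leontief inverse L = M⁻¹:
  [  1.0840    0.1464    0.0769    0.0525    0.1574    0.1320]
  [  0.2025    1.1712    0.0640    0.0668    0.1759    0.1341]
  [  0.1171    0.0794    1.1121    0.0953    0.0562    0.1660]
  [  0.1800    0.0741    0.1094    1.1109    0.1903    0.1461]
  [  0.1660    0.1498    0.1516    0.0769    1.1073    0.1146]
  [  0.2194    0.2110    0.0776    0.1373    0.1320    1.1893]
Total output x = L · d:
  x_0 = 1.0840·20 + 0.1464·83 + 0.0769·37 + 0.0525·33 + 0.1574·36 + 0.1320·26 = 47.5043
  x_1 = 0.2025·20 + 1.1712·83 + 0.0640·37 + 0.0668·33 + 0.1759·36 + 0.1341·26 = 115.6563
  x_2 = 0.1171·20 + 0.0794·83 + 1.1121·37 + 0.0953·33 + 0.0562·36 + 0.1660·26 = 59.5674
  x_3 = 0.1800·20 + 0.0741·83 + 0.1094·37 + 1.1109·33 + 0.1903·36 + 0.1461·26 = 61.1089
  x_4 = 0.1660·20 + 0.1498·83 + 0.1516·37 + 0.0769·33 + 1.1073·36 + 0.1146·26 = 66.7425
  x_5 = 0.2194·20 + 0.2110·83 + 0.0776·37 + 0.1373·33 + 0.1320·36 + 1.1893·26 = 64.9830
Δx_2 = L[2,5] · Δd_5 = 0.1660 · 19 = 3.1531

3.1531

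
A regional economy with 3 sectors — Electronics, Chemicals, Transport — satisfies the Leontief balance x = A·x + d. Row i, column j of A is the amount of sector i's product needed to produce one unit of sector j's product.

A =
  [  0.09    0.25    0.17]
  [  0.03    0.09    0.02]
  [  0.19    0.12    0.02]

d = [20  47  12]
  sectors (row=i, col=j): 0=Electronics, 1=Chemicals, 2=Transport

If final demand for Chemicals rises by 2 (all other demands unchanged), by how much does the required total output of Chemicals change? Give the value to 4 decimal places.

Form M = I − A:
  [  0.91   -0.25   -0.17]
  [ -0.03    0.91   -0.02]
  [ -0.19   -0.12    0.98]
Leontief inverse L = M⁻¹:
  [  1.1535    0.3442    0.2071]
  [  0.0431    1.1147    0.0302]
  [  0.2289    0.2032    1.0643]
Total output x = L · d:
  x_0 = 1.1535·20 + 0.3442·47 + 0.2071·12 = 41.7330
  x_1 = 0.0431·20 + 1.1147·47 + 0.0302·12 = 53.6154
  x_2 = 0.2289·20 + 0.2032·47 + 1.0643·12 = 26.9011
Δx_1 = L[1,1] · Δd_1 = 1.1147 · 2 = 2.2294

2.2294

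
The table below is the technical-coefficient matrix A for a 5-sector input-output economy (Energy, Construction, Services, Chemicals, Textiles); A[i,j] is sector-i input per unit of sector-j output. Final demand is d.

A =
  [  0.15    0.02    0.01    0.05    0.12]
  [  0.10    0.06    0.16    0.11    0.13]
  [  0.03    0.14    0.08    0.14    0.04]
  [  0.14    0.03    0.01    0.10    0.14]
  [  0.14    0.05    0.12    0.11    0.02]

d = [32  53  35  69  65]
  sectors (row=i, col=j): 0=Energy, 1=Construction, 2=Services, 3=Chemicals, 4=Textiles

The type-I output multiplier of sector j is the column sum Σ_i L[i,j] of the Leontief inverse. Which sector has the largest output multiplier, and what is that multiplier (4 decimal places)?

Energy (2.0174)

Form M = I − A:
  [  0.85   -0.02   -0.01   -0.05   -0.12]
  [ -0.10    0.94   -0.16   -0.11   -0.13]
  [ -0.03   -0.14    0.92   -0.14   -0.04]
  [ -0.14   -0.03   -0.01    0.90   -0.14]
  [ -0.14   -0.05   -0.12   -0.11    0.98]
Leontief inverse L = M⁻¹:
  [  1.2286    0.0453    0.0449    0.1019    0.1728]
  [  0.2096    1.1202    0.2272    0.2100    0.2135]
  [  0.1175    0.1853    1.1381    0.2205    0.1169]
  [  0.2347    0.0609    0.0526    1.1649    0.2054]
  [  0.2269    0.0931    0.1633    0.1830    1.0934]
Total output x = L · d:
  x_0 = 1.2286·32 + 0.0453·53 + 0.0449·35 + 0.1019·69 + 0.1728·65 = 61.5517
  x_1 = 0.2096·32 + 1.1202·53 + 0.2272·35 + 0.2100·69 + 0.2135·65 = 102.3988
  x_2 = 0.1175·32 + 0.1853·53 + 1.1381·35 + 0.2205·69 + 0.1169·65 = 76.2281
  x_3 = 0.2347·32 + 0.0609·53 + 0.0526·35 + 1.1649·69 + 0.2054·65 = 106.3077
  x_4 = 0.2269·32 + 0.0931·53 + 0.1633·35 + 0.1830·69 + 1.0934·65 = 101.6106
Output multipliers (column sums of L):
  Energy: 2.0174
  Construction: 1.5048
  Services: 1.6261
  Chemicals: 1.8803
  Textiles: 1.8020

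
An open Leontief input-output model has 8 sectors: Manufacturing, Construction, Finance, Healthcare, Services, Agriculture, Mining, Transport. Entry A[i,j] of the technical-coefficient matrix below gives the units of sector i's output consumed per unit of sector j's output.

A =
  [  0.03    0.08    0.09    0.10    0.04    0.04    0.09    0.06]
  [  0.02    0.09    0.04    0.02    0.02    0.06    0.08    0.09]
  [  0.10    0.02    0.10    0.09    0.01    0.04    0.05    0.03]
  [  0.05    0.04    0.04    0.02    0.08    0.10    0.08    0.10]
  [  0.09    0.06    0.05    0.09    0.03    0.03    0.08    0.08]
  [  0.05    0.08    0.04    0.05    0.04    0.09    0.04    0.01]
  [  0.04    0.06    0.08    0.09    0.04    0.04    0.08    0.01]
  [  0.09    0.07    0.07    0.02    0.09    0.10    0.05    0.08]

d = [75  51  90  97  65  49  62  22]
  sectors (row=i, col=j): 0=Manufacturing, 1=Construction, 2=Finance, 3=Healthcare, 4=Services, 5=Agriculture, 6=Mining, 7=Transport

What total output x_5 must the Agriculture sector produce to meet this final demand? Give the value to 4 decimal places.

97.1023

Form M = I − A:
  [  0.97   -0.08   -0.09   -0.10   -0.04   -0.04   -0.09   -0.06]
  [ -0.02    0.91   -0.04   -0.02   -0.02   -0.06   -0.08   -0.09]
  [ -0.10   -0.02    0.90   -0.09   -0.01   -0.04   -0.05   -0.03]
  [ -0.05   -0.04   -0.04    0.98   -0.08   -0.10   -0.08   -0.10]
  [ -0.09   -0.06   -0.05   -0.09    0.97   -0.03   -0.08   -0.08]
  [ -0.05   -0.08   -0.04   -0.05   -0.04    0.91   -0.04   -0.01]
  [ -0.04   -0.06   -0.08   -0.09   -0.04   -0.04    0.92   -0.01]
  [ -0.09   -0.07   -0.07   -0.02   -0.09   -0.10   -0.05    0.92]
Leontief inverse L = M⁻¹:
  [  1.0885    0.1402    0.1546    0.1582    0.0841    0.1039    0.1590    0.1171]
  [  0.0648    1.1418    0.0902    0.0639    0.0549    0.1114    0.1329    0.1332]
  [  0.1488    0.0690    1.1576    0.1434    0.0466    0.0924    0.1081    0.0760]
  [  0.1081    0.1027    0.1020    1.0789    0.1233    0.1617    0.1449    0.1518]
  [  0.1453    0.1212    0.1143    0.1478    1.0755    0.0927    0.1488    0.1373]
  [  0.0899    0.1284    0.0854    0.0935    0.0703    1.1373    0.0911    0.0508]
  [  0.0870    0.1090    0.1335    0.1405    0.0746    0.0909    1.1379    0.0558]
  [  0.1538    0.1398    0.1400    0.0869    0.1355    0.1668    0.1233    1.1396]
Total output x = L · d:
  x_0 = 1.0885·75 + 0.1402·51 + 0.1546·90 + 0.1582·97 + 0.0841·65 + 0.1039·49 + 0.1590·62 + 0.1171·22 = 141.0439
  x_1 = 0.0648·75 + 1.1418·51 + 0.0902·90 + 0.0639·97 + 0.0549·65 + 0.1114·49 + 0.1329·62 + 0.1332·22 = 97.6072
  x_2 = 0.1488·75 + 0.0690·51 + 1.1576·90 + 0.1434·97 + 0.0466·65 + 0.0924·49 + 0.1081·62 + 0.0760·22 = 148.7071
  x_3 = 0.1081·75 + 0.1027·51 + 0.1020·90 + 1.0789·97 + 0.1233·65 + 0.1617·49 + 0.1449·62 + 0.1518·22 = 155.4400
  x_4 = 0.1453·75 + 0.1212·51 + 0.1143·90 + 0.1478·97 + 1.0755·65 + 0.0927·49 + 0.1488·62 + 0.1373·22 = 128.3968
  x_5 = 0.0899·75 + 0.1284·51 + 0.0854·90 + 0.0935·97 + 0.0703·65 + 1.1373·49 + 0.0911·62 + 0.0508·22 = 97.1023
  x_6 = 0.0870·75 + 0.1090·51 + 0.1335·90 + 0.1405·97 + 0.0746·65 + 0.0909·49 + 1.1379·62 + 0.0558·22 = 118.8026
  x_7 = 0.1538·75 + 0.1398·51 + 0.1400·90 + 0.0869·97 + 0.1355·65 + 0.1668·49 + 0.1233·62 + 1.1396·22 = 89.4031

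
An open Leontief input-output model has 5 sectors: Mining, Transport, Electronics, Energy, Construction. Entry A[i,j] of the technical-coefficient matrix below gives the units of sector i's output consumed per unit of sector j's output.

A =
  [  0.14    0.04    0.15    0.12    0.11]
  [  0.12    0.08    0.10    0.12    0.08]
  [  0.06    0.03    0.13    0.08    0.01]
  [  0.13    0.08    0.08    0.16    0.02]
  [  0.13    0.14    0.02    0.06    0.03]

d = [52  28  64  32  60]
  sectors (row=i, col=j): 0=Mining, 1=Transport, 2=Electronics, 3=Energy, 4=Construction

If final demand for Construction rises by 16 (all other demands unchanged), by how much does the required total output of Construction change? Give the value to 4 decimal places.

17.2020

Form M = I − A:
  [  0.86   -0.04   -0.15   -0.12   -0.11]
  [ -0.12    0.92   -0.10   -0.12   -0.08]
  [ -0.06   -0.03    0.87   -0.08   -0.01]
  [ -0.13   -0.08   -0.08    0.84   -0.02]
  [ -0.13   -0.14   -0.02   -0.06    0.97]
Leontief inverse L = M⁻¹:
  [  1.2541    0.1069    0.2533    0.2299    0.1584]
  [  0.2256    1.1417    0.1935    0.2228    0.1263]
  [  0.1181    0.0614    1.1906    0.1414    0.0336]
  [  0.2320    0.1356    0.1733    1.2642    0.0653]
  [  0.2174    0.1888    0.0971    0.1441    1.0751]
Total output x = L · d:
  x_0 = 1.2541·52 + 0.1069·28 + 0.2533·64 + 0.2299·32 + 0.1584·60 = 101.2712
  x_1 = 0.2256·52 + 1.1417·28 + 0.1935·64 + 0.2228·32 + 0.1263·60 = 70.7894
  x_2 = 0.1181·52 + 0.0614·28 + 1.1906·64 + 0.1414·32 + 0.0336·60 = 90.6039
  x_3 = 0.2320·52 + 0.1356·28 + 0.1733·64 + 1.2642·32 + 0.0653·60 = 71.3277
  x_4 = 0.2174·52 + 0.1888·28 + 0.0971·64 + 0.1441·32 + 1.0751·60 = 91.9253
Δx_4 = L[4,4] · Δd_4 = 1.0751 · 16 = 17.2020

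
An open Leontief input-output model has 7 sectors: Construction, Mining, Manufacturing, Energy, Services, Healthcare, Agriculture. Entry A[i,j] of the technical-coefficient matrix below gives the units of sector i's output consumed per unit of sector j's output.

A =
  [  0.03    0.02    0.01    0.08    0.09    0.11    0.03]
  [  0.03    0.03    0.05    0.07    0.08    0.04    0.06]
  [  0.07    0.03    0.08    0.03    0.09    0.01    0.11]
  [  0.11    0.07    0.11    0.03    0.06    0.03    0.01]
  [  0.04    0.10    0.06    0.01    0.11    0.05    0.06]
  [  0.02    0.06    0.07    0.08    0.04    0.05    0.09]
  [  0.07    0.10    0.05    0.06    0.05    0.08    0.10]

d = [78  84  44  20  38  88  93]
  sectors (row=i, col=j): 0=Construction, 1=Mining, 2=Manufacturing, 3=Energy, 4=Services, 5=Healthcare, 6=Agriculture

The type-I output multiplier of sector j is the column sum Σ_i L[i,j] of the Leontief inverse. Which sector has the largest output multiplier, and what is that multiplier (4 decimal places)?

Form M = I − A:
  [  0.97   -0.02   -0.01   -0.08   -0.09   -0.11   -0.03]
  [ -0.03    0.97   -0.05   -0.07   -0.08   -0.04   -0.06]
  [ -0.07   -0.03    0.92   -0.03   -0.09   -0.01   -0.11]
  [ -0.11   -0.07   -0.11    0.97   -0.06   -0.03   -0.01]
  [ -0.04   -0.10   -0.06   -0.01    0.89   -0.05   -0.06]
  [ -0.02   -0.06   -0.07   -0.08   -0.04    0.95   -0.09]
  [ -0.07   -0.10   -0.05   -0.06   -0.05   -0.08    0.90]
Leontief inverse L = M⁻¹:
  [  1.0628    0.0617    0.0518    0.1112    0.1361    0.1428    0.0705]
  [  0.0649    1.0702    0.0900    0.0989    0.1274    0.0719    0.1013]
  [  0.1095    0.0767    1.1224    0.0650    0.1472    0.0511    0.1616]
  [  0.1454    0.1067    0.1507    1.0656    0.1176    0.0675    0.0568]
  [  0.0753    0.1455    0.1032    0.0462    1.1681    0.0883    0.1120]
  [  0.0609    0.1041    0.1162    0.1152    0.0916    1.0855    0.1391]
  [  0.1152    0.1524    0.1025    0.1071    0.1138    0.1278    1.1592]
Total output x = L · d:
  x_0 = 1.0628·78 + 0.0617·84 + 0.0518·44 + 0.1112·20 + 0.1361·38 + 0.1428·88 + 0.0705·93 = 116.8791
  x_1 = 0.0649·78 + 1.0702·84 + 0.0900·44 + 0.0989·20 + 0.1274·38 + 0.0719·88 + 0.1013·93 = 121.4800
  x_2 = 0.1095·78 + 0.0767·84 + 1.1224·44 + 0.0650·20 + 0.1472·38 + 0.0511·88 + 0.1616·93 = 90.7883
  x_3 = 0.1454·78 + 0.1067·84 + 0.1507·44 + 1.0656·20 + 0.1176·38 + 0.0675·88 + 0.0568·93 = 63.9370
  x_4 = 0.0753·78 + 0.1455·84 + 0.1032·44 + 0.0462·20 + 1.1681·38 + 0.0883·88 + 0.1120·93 = 86.1366
  x_5 = 0.0609·78 + 0.1041·84 + 0.1162·44 + 0.1152·20 + 0.0916·38 + 1.0855·88 + 0.1391·93 = 132.8484
  x_6 = 0.1152·78 + 0.1524·84 + 0.1025·44 + 0.1071·20 + 0.1138·38 + 0.1278·88 + 1.1592·93 = 151.8221
Output multipliers (column sums of L):
  Construction: 1.6339
  Mining: 1.7173
  Manufacturing: 1.7367
  Energy: 1.6091
  Services: 1.9019
  Healthcare: 1.6349
  Agriculture: 1.8005

Services (1.9019)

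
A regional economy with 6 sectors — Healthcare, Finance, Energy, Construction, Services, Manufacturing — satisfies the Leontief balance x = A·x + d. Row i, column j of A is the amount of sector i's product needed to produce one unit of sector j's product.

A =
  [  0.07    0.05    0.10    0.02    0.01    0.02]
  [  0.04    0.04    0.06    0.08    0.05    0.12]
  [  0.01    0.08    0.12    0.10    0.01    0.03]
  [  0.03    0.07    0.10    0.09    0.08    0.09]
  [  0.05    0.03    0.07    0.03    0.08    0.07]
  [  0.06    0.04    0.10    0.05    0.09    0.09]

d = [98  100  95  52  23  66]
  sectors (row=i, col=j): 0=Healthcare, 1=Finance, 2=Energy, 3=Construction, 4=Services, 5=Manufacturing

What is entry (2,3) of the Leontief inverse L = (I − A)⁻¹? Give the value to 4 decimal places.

Form M = I − A:
  [  0.93   -0.05   -0.10   -0.02   -0.01   -0.02]
  [ -0.04    0.96   -0.06   -0.08   -0.05   -0.12]
  [ -0.01   -0.08    0.88   -0.10   -0.01   -0.03]
  [ -0.03   -0.07   -0.10    0.91   -0.08   -0.09]
  [ -0.05   -0.03   -0.07   -0.03    0.92   -0.07]
  [ -0.06   -0.04   -0.10   -0.05   -0.09    0.91]
Leontief inverse L = M⁻¹:
  [  1.0859    0.0746    0.1413    0.0493    0.0261    0.0453]
  [  0.0667    1.0736    0.1203    0.1210    0.0871    0.1657]
  [  0.0290    0.1142    1.1752    0.1450    0.0389    0.0718]
  [  0.0592    0.1102    0.1698    1.1405    0.1217    0.1436]
  [  0.0720    0.0572    0.1191    0.0620    1.1077    0.1044]
  [  0.0881    0.0764    0.1649    0.0933    0.1261    1.1353]
Total output x = L · d:
  x_0 = 1.0859·98 + 0.0746·100 + 0.1413·95 + 0.0493·52 + 0.0261·23 + 0.0453·66 = 133.4575
  x_1 = 0.0667·98 + 1.0736·100 + 0.1203·95 + 0.1210·52 + 0.0871·23 + 0.1657·66 = 144.5648
  x_2 = 0.0290·98 + 0.1142·100 + 1.1752·95 + 0.1450·52 + 0.0389·23 + 0.0718·66 = 139.0768
  x_3 = 0.0592·98 + 0.1102·100 + 0.1698·95 + 1.1405·52 + 0.1217·23 + 0.1436·66 = 104.5276
  x_4 = 0.0720·98 + 0.0572·100 + 0.1191·95 + 0.0620·52 + 1.1077·23 + 0.1044·66 = 59.6780
  x_5 = 0.0881·98 + 0.0764·100 + 0.1649·95 + 0.0933·52 + 0.1261·23 + 1.1353·66 = 114.6100

L[2,3] = 0.1450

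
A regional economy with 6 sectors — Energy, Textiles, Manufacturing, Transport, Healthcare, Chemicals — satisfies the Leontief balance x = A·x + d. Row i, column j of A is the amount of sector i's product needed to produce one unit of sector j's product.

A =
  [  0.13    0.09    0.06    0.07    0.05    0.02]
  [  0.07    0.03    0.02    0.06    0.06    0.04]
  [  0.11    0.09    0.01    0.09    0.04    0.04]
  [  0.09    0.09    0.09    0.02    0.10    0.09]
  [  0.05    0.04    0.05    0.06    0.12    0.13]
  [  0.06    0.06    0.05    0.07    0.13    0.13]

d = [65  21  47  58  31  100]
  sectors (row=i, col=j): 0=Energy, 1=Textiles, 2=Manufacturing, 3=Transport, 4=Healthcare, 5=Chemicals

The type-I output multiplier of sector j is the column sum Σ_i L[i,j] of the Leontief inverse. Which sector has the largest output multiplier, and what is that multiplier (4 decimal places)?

Healthcare (1.8755)

Form M = I − A:
  [  0.87   -0.09   -0.06   -0.07   -0.05   -0.02]
  [ -0.07    0.97   -0.02   -0.06   -0.06   -0.04]
  [ -0.11   -0.09    0.99   -0.09   -0.04   -0.04]
  [ -0.09   -0.09   -0.09    0.98   -0.10   -0.09]
  [ -0.05   -0.04   -0.05   -0.06    0.88   -0.13]
  [ -0.06   -0.06   -0.05   -0.07   -0.13    0.87]
Leontief inverse L = M⁻¹:
  [  1.1947    0.1385    0.0941    0.1135    0.1042    0.0655]
  [  0.1118    1.0628    0.0455    0.0891    0.1025    0.0781]
  [  0.1671    0.1333    1.0435    0.1277    0.0931    0.0851]
  [  0.1587    0.1424    0.1263    1.0733    0.1689    0.1523]
  [  0.1124    0.0905    0.0891    0.1092    1.1950    0.2007]
  [  0.1293    0.1155    0.0931    0.1240    0.2118    1.2065]
Total output x = L · d:
  x_0 = 1.1947·65 + 0.1385·21 + 0.0941·47 + 0.1135·58 + 0.1042·31 + 0.0655·100 = 101.3446
  x_1 = 0.1118·65 + 1.0628·21 + 0.0455·47 + 0.0891·58 + 0.1025·31 + 0.0781·100 = 47.8723
  x_2 = 0.1671·65 + 0.1333·21 + 1.0435·47 + 0.1277·58 + 0.0931·31 + 0.0851·100 = 81.5051
  x_3 = 0.1587·65 + 0.1424·21 + 0.1263·47 + 1.0733·58 + 0.1689·31 + 0.1523·100 = 101.9527
  x_4 = 0.1124·65 + 0.0905·21 + 0.0891·47 + 0.1092·58 + 1.1950·31 + 0.2007·100 = 76.8443
  x_5 = 0.1293·65 + 0.1155·21 + 0.0931·47 + 0.1240·58 + 0.2118·31 + 1.2065·100 = 149.6031
Output multipliers (column sums of L):
  Energy: 1.8738
  Textiles: 1.6830
  Manufacturing: 1.4915
  Transport: 1.6368
  Healthcare: 1.8755
  Chemicals: 1.7880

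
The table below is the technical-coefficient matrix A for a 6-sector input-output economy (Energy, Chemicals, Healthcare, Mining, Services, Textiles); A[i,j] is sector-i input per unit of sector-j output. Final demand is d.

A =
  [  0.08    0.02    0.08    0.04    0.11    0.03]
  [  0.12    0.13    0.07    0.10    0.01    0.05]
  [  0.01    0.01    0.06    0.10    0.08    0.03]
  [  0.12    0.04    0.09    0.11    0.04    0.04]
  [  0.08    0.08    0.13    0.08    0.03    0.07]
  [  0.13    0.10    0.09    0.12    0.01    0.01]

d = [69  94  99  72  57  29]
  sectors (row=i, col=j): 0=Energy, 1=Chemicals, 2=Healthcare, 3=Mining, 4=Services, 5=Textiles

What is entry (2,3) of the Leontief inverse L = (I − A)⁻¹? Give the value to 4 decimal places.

Form M = I − A:
  [  0.92   -0.02   -0.08   -0.04   -0.11   -0.03]
  [ -0.12    0.87   -0.07   -0.10   -0.01   -0.05]
  [ -0.01   -0.01    0.94   -0.10   -0.08   -0.03]
  [ -0.12   -0.04   -0.09    0.89   -0.04   -0.04]
  [ -0.08   -0.08   -0.13   -0.08    0.97   -0.07]
  [ -0.13   -0.10   -0.09   -0.12   -0.01    0.99]
Leontief inverse L = M⁻¹:
  [  1.1273    0.0512    0.1336    0.0917    0.1437    0.0547]
  [  0.1934    1.1774    0.1356    0.1718    0.0532    0.0801]
  [  0.0519    0.0359    1.1041    0.1465    0.1039    0.0501]
  [  0.1812    0.0752    0.1513    1.1737    0.0829    0.0672]
  [  0.1450    0.1224    0.1936    0.1516    1.0719    0.0984]
  [  0.1957    0.1393    0.1519    0.1865    0.0546    1.0391]
Total output x = L · d:
  x_0 = 1.1273·69 + 0.0512·94 + 0.1336·99 + 0.0917·72 + 0.1437·57 + 0.0547·29 = 112.2031
  x_1 = 0.1934·69 + 1.1774·94 + 0.1356·99 + 0.1718·72 + 0.0532·57 + 0.0801·29 = 155.1746
  x_2 = 0.0519·69 + 0.0359·94 + 1.1041·99 + 0.1465·72 + 0.1039·57 + 0.0501·29 = 134.1911
  x_3 = 0.1812·69 + 0.0752·94 + 0.1513·99 + 1.1737·72 + 0.0829·57 + 0.0672·29 = 125.7332
  x_4 = 0.1450·69 + 0.1224·94 + 0.1936·99 + 0.1516·72 + 1.0719·57 + 0.0984·29 = 115.5415
  x_5 = 0.1957·69 + 0.1393·94 + 0.1519·99 + 0.1865·72 + 0.0546·57 + 1.0391·29 = 88.3075

L[2,3] = 0.1465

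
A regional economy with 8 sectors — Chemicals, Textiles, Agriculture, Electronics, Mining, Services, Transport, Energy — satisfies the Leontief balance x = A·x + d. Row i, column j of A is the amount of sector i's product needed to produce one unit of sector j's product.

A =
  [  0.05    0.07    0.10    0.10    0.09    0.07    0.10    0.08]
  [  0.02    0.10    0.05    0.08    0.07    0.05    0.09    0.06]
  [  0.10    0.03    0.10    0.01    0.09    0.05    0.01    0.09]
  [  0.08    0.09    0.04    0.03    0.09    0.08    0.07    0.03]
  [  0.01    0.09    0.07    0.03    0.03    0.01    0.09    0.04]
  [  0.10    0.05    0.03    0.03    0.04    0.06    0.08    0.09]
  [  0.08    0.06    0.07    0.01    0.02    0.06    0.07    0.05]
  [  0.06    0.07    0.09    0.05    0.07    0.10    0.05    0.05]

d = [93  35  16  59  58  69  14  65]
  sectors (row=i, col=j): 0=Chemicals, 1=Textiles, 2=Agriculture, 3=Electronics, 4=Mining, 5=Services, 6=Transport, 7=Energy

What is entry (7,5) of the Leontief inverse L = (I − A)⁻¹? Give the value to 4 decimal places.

Form M = I − A:
  [  0.95   -0.07   -0.10   -0.10   -0.09   -0.07   -0.10   -0.08]
  [ -0.02    0.90   -0.05   -0.08   -0.07   -0.05   -0.09   -0.06]
  [ -0.10   -0.03    0.90   -0.01   -0.09   -0.05   -0.01   -0.09]
  [ -0.08   -0.09   -0.04    0.97   -0.09   -0.08   -0.07   -0.03]
  [ -0.01   -0.09   -0.07   -0.03    0.97   -0.01   -0.09   -0.04]
  [ -0.10   -0.05   -0.03   -0.03   -0.04    0.94   -0.08   -0.09]
  [ -0.08   -0.06   -0.07   -0.01   -0.02   -0.06    0.93   -0.05]
  [ -0.06   -0.07   -0.09   -0.05   -0.07   -0.10   -0.05    0.95]
Leontief inverse L = M⁻¹:
  [  1.1319    0.1596    0.1900    0.1517    0.1696    0.1465    0.1882    0.1591]
  [  0.0815    1.1728    0.1180    0.1216    0.1310    0.1096    0.1613    0.1203]
  [  0.1586    0.0947    1.1728    0.0529    0.1522    0.1064    0.0749    0.1525]
  [  0.1394    0.1614    0.1089    1.0749    0.1497    0.1369    0.1439    0.0930]
  [  0.0544    0.1402    0.1209    0.0590    1.0739    0.0521    0.1381    0.0842]
  [  0.1602    0.1171    0.0994    0.0742    0.0996    1.1202    0.1493    0.1508]
  [  0.1344    0.1165    0.1312    0.0476    0.0729    0.1113    1.1283    0.1056]
  [  0.1278    0.1427    0.1638    0.0948    0.1361    0.1622    0.1237    1.1185]
Total output x = L · d:
  x_0 = 1.1319·93 + 0.1596·35 + 0.1900·16 + 0.1517·59 + 0.1696·58 + 0.1465·69 + 0.1882·14 + 0.1591·65 = 155.7693
  x_1 = 0.0815·93 + 1.1728·35 + 0.1180·16 + 0.1216·59 + 0.1310·58 + 0.1096·69 + 0.1613·14 + 0.1203·65 = 82.9253
  x_2 = 0.1586·93 + 0.0947·35 + 1.1728·16 + 0.0529·59 + 0.1522·58 + 0.1064·69 + 0.0749·14 + 0.1525·65 = 67.0862
  x_3 = 0.1394·93 + 0.1614·35 + 0.1089·16 + 1.0749·59 + 0.1497·58 + 0.1369·69 + 0.1439·14 + 0.0930·65 = 109.9648
  x_4 = 0.0544·93 + 0.1402·35 + 0.1209·16 + 0.0590·59 + 1.0739·58 + 0.0521·69 + 0.1381·14 + 0.0842·65 = 88.6653
  x_5 = 0.1602·93 + 0.1171·35 + 0.0994·16 + 0.0742·59 + 0.0996·58 + 1.1202·69 + 0.1493·14 + 0.1508·65 = 119.9381
  x_6 = 0.1344·93 + 0.1165·35 + 0.1312·16 + 0.0476·59 + 0.0729·58 + 0.1113·69 + 1.1283·14 + 0.1056·65 = 56.0574
  x_7 = 0.1278·93 + 0.1427·35 + 0.1638·16 + 0.0948·59 + 0.1361·58 + 0.1622·69 + 0.1237·14 + 1.1185·65 = 118.6213

L[7,5] = 0.1622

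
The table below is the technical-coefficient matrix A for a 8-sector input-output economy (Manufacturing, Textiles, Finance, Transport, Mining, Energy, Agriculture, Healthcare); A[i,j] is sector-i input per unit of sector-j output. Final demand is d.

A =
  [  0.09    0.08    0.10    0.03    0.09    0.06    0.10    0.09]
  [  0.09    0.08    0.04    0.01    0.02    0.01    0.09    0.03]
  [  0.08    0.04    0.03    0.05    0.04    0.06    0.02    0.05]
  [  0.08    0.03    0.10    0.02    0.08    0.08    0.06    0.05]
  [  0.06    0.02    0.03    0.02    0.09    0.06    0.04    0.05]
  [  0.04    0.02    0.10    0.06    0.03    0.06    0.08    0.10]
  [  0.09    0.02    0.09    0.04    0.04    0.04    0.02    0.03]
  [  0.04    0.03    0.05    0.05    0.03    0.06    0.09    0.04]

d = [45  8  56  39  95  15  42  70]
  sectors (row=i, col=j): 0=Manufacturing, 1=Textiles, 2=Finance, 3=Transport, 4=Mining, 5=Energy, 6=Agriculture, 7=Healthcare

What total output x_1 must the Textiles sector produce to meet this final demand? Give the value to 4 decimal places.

37.2416

Form M = I − A:
  [  0.91   -0.08   -0.10   -0.03   -0.09   -0.06   -0.10   -0.09]
  [ -0.09    0.92   -0.04   -0.01   -0.02   -0.01   -0.09   -0.03]
  [ -0.08   -0.04    0.97   -0.05   -0.04   -0.06   -0.02   -0.05]
  [ -0.08   -0.03   -0.10    0.98   -0.08   -0.08   -0.06   -0.05]
  [ -0.06   -0.02   -0.03   -0.02    0.91   -0.06   -0.04   -0.05]
  [ -0.04   -0.02   -0.10   -0.06   -0.03    0.94   -0.08   -0.10]
  [ -0.09   -0.02   -0.09   -0.04   -0.04   -0.04    0.98   -0.03]
  [ -0.04   -0.03   -0.05   -0.05   -0.03   -0.06   -0.09    0.96]
Leontief inverse L = M⁻¹:
  [  1.1713    0.1262    0.1737    0.0710    0.1489    0.1196    0.1688    0.1520]
  [  0.1416    1.1112    0.0854    0.0325    0.0544    0.0423    0.1319    0.0655]
  [  0.1279    0.0686    1.0778    0.0744    0.0771    0.0975    0.0653    0.0904]
  [  0.1429    0.0651    0.1591    1.0539    0.1278    0.1292    0.1135    0.1023]
  [  0.1054    0.0451    0.0742    0.0442    1.1272    0.0968    0.0812    0.0888]
  [  0.1004    0.0520    0.1585    0.0939    0.0735    1.1086    0.1311    0.1476]
  [  0.1392    0.0489    0.1357    0.0650    0.0781    0.0783    1.0619    0.0704]
  [  0.0900    0.0562    0.0993    0.0761    0.0657    0.0978    0.1307    1.0787]
Total output x = L · d:
  x_0 = 1.1713·45 + 0.1262·8 + 0.1737·56 + 0.0710·39 + 0.1489·95 + 0.1196·15 + 0.1688·42 + 0.1520·70 = 99.8849
  x_1 = 0.1416·45 + 1.1112·8 + 0.0854·56 + 0.0325·39 + 0.0544·95 + 0.0423·15 + 0.1319·42 + 0.0655·70 = 37.2416
  x_2 = 0.1279·45 + 0.0686·8 + 1.0778·56 + 0.0744·39 + 0.0771·95 + 0.0975·15 + 0.0653·42 + 0.0904·70 = 87.4173
  x_3 = 0.1429·45 + 0.0651·8 + 0.1591·56 + 1.0539·39 + 0.1278·95 + 0.1292·15 + 0.1135·42 + 0.1023·70 = 82.9753
  x_4 = 0.1054·45 + 0.0451·8 + 0.0742·56 + 0.0442·39 + 1.1272·95 + 0.0968·15 + 0.0812·42 + 0.0888·70 = 129.1408
  x_5 = 0.1004·45 + 0.0520·8 + 0.1585·56 + 0.0939·39 + 0.0735·95 + 1.1086·15 + 0.1311·42 + 0.1476·70 = 56.9160
  x_6 = 0.1392·45 + 0.0489·8 + 0.1357·56 + 0.0650·39 + 0.0781·95 + 0.0783·15 + 1.0619·42 + 0.0704·70 = 74.9136
  x_7 = 0.0900·45 + 0.0562·8 + 0.0993·56 + 0.0761·39 + 0.0657·95 + 0.0978·15 + 0.1307·42 + 1.0787·70 = 101.7330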